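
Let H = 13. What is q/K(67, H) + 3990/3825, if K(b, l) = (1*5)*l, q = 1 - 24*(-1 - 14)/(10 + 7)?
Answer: 353/255 ≈ 1.3843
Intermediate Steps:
q = 377/17 (q = 1 - (-360)/17 = 1 - 24*(-15/17) = 1 + 360/17 = 377/17 ≈ 22.176)
K(b, l) = 5*l
q/K(67, H) + 3990/3825 = 377/(17*((5*13))) + 3990/3825 = (377/17)/65 + 3990*(1/3825) = (377/17)*(1/65) + 266/255 = 29/85 + 266/255 = 353/255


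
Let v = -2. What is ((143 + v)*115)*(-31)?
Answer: -502665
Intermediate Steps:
((143 + v)*115)*(-31) = ((143 - 2)*115)*(-31) = (141*115)*(-31) = 16215*(-31) = -502665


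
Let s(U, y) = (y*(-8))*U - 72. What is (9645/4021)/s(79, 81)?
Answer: -3215/68710848 ≈ -4.6790e-5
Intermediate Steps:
s(U, y) = -72 - 8*U*y (s(U, y) = (-8*y)*U - 72 = -8*U*y - 72 = -72 - 8*U*y)
(9645/4021)/s(79, 81) = (9645/4021)/(-72 - 8*79*81) = (9645*(1/4021))/(-72 - 51192) = (9645/4021)/(-51264) = (9645/4021)*(-1/51264) = -3215/68710848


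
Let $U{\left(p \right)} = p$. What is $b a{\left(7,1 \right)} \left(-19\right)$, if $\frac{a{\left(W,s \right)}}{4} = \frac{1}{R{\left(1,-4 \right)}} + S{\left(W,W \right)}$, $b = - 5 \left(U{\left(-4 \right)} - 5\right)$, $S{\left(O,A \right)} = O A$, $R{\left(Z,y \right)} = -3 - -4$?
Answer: $-171000$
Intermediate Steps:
$R{\left(Z,y \right)} = 1$ ($R{\left(Z,y \right)} = -3 + 4 = 1$)
$S{\left(O,A \right)} = A O$
$b = 45$ ($b = - 5 \left(-4 - 5\right) = \left(-5\right) \left(-9\right) = 45$)
$a{\left(W,s \right)} = 4 + 4 W^{2}$ ($a{\left(W,s \right)} = 4 \left(1^{-1} + W W\right) = 4 \left(1 + W^{2}\right) = 4 + 4 W^{2}$)
$b a{\left(7,1 \right)} \left(-19\right) = 45 \left(4 + 4 \cdot 7^{2}\right) \left(-19\right) = 45 \left(4 + 4 \cdot 49\right) \left(-19\right) = 45 \left(4 + 196\right) \left(-19\right) = 45 \cdot 200 \left(-19\right) = 9000 \left(-19\right) = -171000$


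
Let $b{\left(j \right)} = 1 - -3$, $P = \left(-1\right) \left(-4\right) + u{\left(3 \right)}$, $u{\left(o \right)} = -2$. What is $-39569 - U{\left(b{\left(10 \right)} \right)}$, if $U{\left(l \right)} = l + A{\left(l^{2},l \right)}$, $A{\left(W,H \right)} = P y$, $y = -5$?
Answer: $-39563$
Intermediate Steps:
$P = 2$ ($P = \left(-1\right) \left(-4\right) - 2 = 4 - 2 = 2$)
$b{\left(j \right)} = 4$ ($b{\left(j \right)} = 1 + 3 = 4$)
$A{\left(W,H \right)} = -10$ ($A{\left(W,H \right)} = 2 \left(-5\right) = -10$)
$U{\left(l \right)} = -10 + l$ ($U{\left(l \right)} = l - 10 = -10 + l$)
$-39569 - U{\left(b{\left(10 \right)} \right)} = -39569 - \left(-10 + 4\right) = -39569 - -6 = -39569 + 6 = -39563$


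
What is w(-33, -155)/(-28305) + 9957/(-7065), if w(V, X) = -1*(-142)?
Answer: -6285247/4443885 ≈ -1.4144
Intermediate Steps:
w(V, X) = 142
w(-33, -155)/(-28305) + 9957/(-7065) = 142/(-28305) + 9957/(-7065) = 142*(-1/28305) + 9957*(-1/7065) = -142/28305 - 3319/2355 = -6285247/4443885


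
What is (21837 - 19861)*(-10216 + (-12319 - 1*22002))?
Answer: -88005112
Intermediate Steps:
(21837 - 19861)*(-10216 + (-12319 - 1*22002)) = 1976*(-10216 + (-12319 - 22002)) = 1976*(-10216 - 34321) = 1976*(-44537) = -88005112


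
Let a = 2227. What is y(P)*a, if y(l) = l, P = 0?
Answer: 0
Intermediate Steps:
y(P)*a = 0*2227 = 0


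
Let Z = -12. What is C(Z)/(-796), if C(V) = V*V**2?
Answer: 432/199 ≈ 2.1709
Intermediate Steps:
C(V) = V**3
C(Z)/(-796) = (-12)**3/(-796) = -1728*(-1/796) = 432/199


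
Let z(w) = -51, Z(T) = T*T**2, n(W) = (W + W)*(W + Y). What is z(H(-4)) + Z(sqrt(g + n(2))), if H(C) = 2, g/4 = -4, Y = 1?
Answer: -51 - 8*I ≈ -51.0 - 8.0*I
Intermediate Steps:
g = -16 (g = 4*(-4) = -16)
n(W) = 2*W*(1 + W) (n(W) = (W + W)*(W + 1) = (2*W)*(1 + W) = 2*W*(1 + W))
Z(T) = T**3
z(H(-4)) + Z(sqrt(g + n(2))) = -51 + (sqrt(-16 + 2*2*(1 + 2)))**3 = -51 + (sqrt(-16 + 2*2*3))**3 = -51 + (sqrt(-16 + 12))**3 = -51 + (sqrt(-4))**3 = -51 + (2*I)**3 = -51 - 8*I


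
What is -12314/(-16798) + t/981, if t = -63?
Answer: 612320/915491 ≈ 0.66884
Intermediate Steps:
-12314/(-16798) + t/981 = -12314/(-16798) - 63/981 = -12314*(-1/16798) - 63*1/981 = 6157/8399 - 7/109 = 612320/915491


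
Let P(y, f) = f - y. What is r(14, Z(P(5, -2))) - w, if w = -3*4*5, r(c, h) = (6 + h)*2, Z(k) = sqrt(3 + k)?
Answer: 72 + 4*I ≈ 72.0 + 4.0*I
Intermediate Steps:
r(c, h) = 12 + 2*h
w = -60 (w = -12*5 = -60)
r(14, Z(P(5, -2))) - w = (12 + 2*sqrt(3 + (-2 - 1*5))) - 1*(-60) = (12 + 2*sqrt(3 + (-2 - 5))) + 60 = (12 + 2*sqrt(3 - 7)) + 60 = (12 + 2*sqrt(-4)) + 60 = (12 + 2*(2*I)) + 60 = (12 + 4*I) + 60 = 72 + 4*I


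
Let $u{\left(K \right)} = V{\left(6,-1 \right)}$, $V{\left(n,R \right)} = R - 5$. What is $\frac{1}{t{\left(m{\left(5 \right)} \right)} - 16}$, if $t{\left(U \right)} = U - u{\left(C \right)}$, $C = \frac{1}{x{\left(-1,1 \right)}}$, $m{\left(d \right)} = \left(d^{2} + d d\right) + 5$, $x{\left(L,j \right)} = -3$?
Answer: $\frac{1}{45} \approx 0.022222$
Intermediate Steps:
$V{\left(n,R \right)} = -5 + R$
$m{\left(d \right)} = 5 + 2 d^{2}$ ($m{\left(d \right)} = \left(d^{2} + d^{2}\right) + 5 = 2 d^{2} + 5 = 5 + 2 d^{2}$)
$C = - \frac{1}{3}$ ($C = \frac{1}{-3} = - \frac{1}{3} \approx -0.33333$)
$u{\left(K \right)} = -6$ ($u{\left(K \right)} = -5 - 1 = -6$)
$t{\left(U \right)} = 6 + U$ ($t{\left(U \right)} = U - -6 = U + 6 = 6 + U$)
$\frac{1}{t{\left(m{\left(5 \right)} \right)} - 16} = \frac{1}{\left(6 + \left(5 + 2 \cdot 5^{2}\right)\right) - 16} = \frac{1}{\left(6 + \left(5 + 2 \cdot 25\right)\right) - 16} = \frac{1}{\left(6 + \left(5 + 50\right)\right) - 16} = \frac{1}{\left(6 + 55\right) - 16} = \frac{1}{61 - 16} = \frac{1}{45}$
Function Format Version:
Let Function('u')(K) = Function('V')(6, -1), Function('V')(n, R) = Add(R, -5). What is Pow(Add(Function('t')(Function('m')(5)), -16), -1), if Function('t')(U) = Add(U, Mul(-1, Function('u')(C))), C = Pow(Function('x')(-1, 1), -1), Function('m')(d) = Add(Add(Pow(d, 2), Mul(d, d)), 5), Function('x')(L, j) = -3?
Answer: Rational(1, 45) ≈ 0.022222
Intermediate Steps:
Function('V')(n, R) = Add(-5, R)
Function('m')(d) = Add(5, Mul(2, Pow(d, 2))) (Function('m')(d) = Add(Add(Pow(d, 2), Pow(d, 2)), 5) = Add(Mul(2, Pow(d, 2)), 5) = Add(5, Mul(2, Pow(d, 2))))
C = Rational(-1, 3) (C = Pow(-3, -1) = Rational(-1, 3) ≈ -0.33333)
Function('u')(K) = -6 (Function('u')(K) = Add(-5, -1) = -6)
Function('t')(U) = Add(6, U) (Function('t')(U) = Add(U, Mul(-1, -6)) = Add(U, 6) = Add(6, U))
Pow(Add(Function('t')(Function('m')(5)), -16), -1) = Pow(Add(Add(6, Add(5, Mul(2, Pow(5, 2)))), -16), -1) = Pow(Add(Add(6, Add(5, Mul(2, 25))), -16), -1) = Pow(Add(Add(6, Add(5, 50)), -16), -1) = Pow(Add(Add(6, 55), -16), -1) = Pow(Add(61, -16), -1) = Pow(45, -1) = Rational(1, 45)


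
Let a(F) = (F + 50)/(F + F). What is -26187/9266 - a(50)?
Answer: -35453/9266 ≈ -3.8261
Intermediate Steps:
a(F) = (50 + F)/(2*F) (a(F) = (50 + F)/((2*F)) = (50 + F)*(1/(2*F)) = (50 + F)/(2*F))
-26187/9266 - a(50) = -26187/9266 - (50 + 50)/(2*50) = -26187*1/9266 - 100/(2*50) = -26187/9266 - 1*1 = -26187/9266 - 1 = -35453/9266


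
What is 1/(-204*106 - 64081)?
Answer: -1/85705 ≈ -1.1668e-5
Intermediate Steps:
1/(-204*106 - 64081) = 1/(-21624 - 64081) = 1/(-85705) = -1/85705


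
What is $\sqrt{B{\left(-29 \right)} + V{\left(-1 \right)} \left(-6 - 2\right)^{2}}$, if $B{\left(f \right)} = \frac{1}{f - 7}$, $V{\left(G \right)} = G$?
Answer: $\frac{i \sqrt{2305}}{6} \approx 8.0017 i$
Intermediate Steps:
$B{\left(f \right)} = \frac{1}{-7 + f}$
$\sqrt{B{\left(-29 \right)} + V{\left(-1 \right)} \left(-6 - 2\right)^{2}} = \sqrt{\frac{1}{-7 - 29} - \left(-6 - 2\right)^{2}} = \sqrt{\frac{1}{-36} - \left(-8\right)^{2}} = \sqrt{- \frac{1}{36} - 64} = \sqrt{- \frac{2305}{36}} = \frac{i \sqrt{2305}}{6}$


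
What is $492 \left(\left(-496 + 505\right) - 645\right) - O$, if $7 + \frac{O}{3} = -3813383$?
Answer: $11127258$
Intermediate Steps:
$O = -11440170$ ($O = -21 + 3 \left(-3813383\right) = -21 - 11440149 = -11440170$)
$492 \left(\left(-496 + 505\right) - 645\right) - O = 492 \left(\left(-496 + 505\right) - 645\right) - -11440170 = 492 \left(9 - 645\right) + 11440170 = 492 \left(-636\right) + 11440170 = -312912 + 11440170 = 11127258$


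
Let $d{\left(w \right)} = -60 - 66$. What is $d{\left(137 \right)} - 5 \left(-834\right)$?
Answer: $4044$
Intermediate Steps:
$d{\left(w \right)} = -126$
$d{\left(137 \right)} - 5 \left(-834\right) = -126 - 5 \left(-834\right) = -126 - -4170 = -126 + 4170 = 4044$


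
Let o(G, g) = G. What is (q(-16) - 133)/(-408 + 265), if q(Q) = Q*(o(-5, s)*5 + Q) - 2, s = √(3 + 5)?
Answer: -521/143 ≈ -3.6434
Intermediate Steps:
s = 2*√2 (s = √8 = 2*√2 ≈ 2.8284)
q(Q) = -2 + Q*(-25 + Q) (q(Q) = Q*(-5*5 + Q) - 2 = Q*(-25 + Q) - 2 = -2 + Q*(-25 + Q))
(q(-16) - 133)/(-408 + 265) = ((-2 + (-16)² - 25*(-16)) - 133)/(-408 + 265) = ((-2 + 256 + 400) - 133)/(-143) = (654 - 133)*(-1/143) = 521*(-1/143) = -521/143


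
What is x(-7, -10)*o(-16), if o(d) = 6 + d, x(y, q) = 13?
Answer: -130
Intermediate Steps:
x(-7, -10)*o(-16) = 13*(6 - 16) = 13*(-10) = -130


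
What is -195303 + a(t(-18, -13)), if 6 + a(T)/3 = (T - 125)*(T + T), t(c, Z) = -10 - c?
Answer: -200937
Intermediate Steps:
a(T) = -18 + 6*T*(-125 + T) (a(T) = -18 + 3*((T - 125)*(T + T)) = -18 + 3*((-125 + T)*(2*T)) = -18 + 3*(2*T*(-125 + T)) = -18 + 6*T*(-125 + T))
-195303 + a(t(-18, -13)) = -195303 + (-18 - 750*(-10 - 1*(-18)) + 6*(-10 - 1*(-18))**2) = -195303 + (-18 - 750*(-10 + 18) + 6*(-10 + 18)**2) = -195303 + (-18 - 750*8 + 6*8**2) = -195303 + (-18 - 6000 + 6*64) = -195303 + (-18 - 6000 + 384) = -195303 - 5634 = -200937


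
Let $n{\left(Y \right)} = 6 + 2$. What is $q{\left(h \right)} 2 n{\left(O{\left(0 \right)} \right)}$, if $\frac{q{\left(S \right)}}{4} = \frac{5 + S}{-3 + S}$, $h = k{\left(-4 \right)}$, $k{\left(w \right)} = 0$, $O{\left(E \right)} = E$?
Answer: $- \frac{320}{3} \approx -106.67$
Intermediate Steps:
$n{\left(Y \right)} = 8$
$h = 0$
$q{\left(S \right)} = \frac{4 \left(5 + S\right)}{-3 + S}$ ($q{\left(S \right)} = 4 \frac{5 + S}{-3 + S} = \frac{4 \left(5 + S\right)}{-3 + S}$)
$q{\left(h \right)} 2 n{\left(O{\left(0 \right)} \right)} = \frac{4 \left(5 + 0\right)}{-3 + 0} \cdot 2 \cdot 8 = 4 \frac{1}{-3} \cdot 5 \cdot 2 \cdot 8 = 4 \left(- \frac{1}{3}\right) 5 \cdot 2 \cdot 8 = \left(- \frac{20}{3}\right) 2 \cdot 8 = \left(- \frac{40}{3}\right) 8 = - \frac{320}{3}$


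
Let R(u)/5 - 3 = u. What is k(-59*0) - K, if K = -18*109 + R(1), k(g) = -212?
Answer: 1730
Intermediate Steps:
R(u) = 15 + 5*u
K = -1942 (K = -18*109 + (15 + 5*1) = -1962 + (15 + 5) = -1962 + 20 = -1942)
k(-59*0) - K = -212 - 1*(-1942) = -212 + 1942 = 1730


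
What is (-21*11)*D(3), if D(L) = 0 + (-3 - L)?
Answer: 1386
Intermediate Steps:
D(L) = -3 - L
(-21*11)*D(3) = (-21*11)*(-3 - 1*3) = -231*(-3 - 3) = -231*(-6) = 1386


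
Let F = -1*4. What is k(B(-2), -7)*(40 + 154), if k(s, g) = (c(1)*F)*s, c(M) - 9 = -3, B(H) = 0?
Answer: 0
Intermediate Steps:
c(M) = 6 (c(M) = 9 - 3 = 6)
F = -4
k(s, g) = -24*s (k(s, g) = (6*(-4))*s = -24*s)
k(B(-2), -7)*(40 + 154) = (-24*0)*(40 + 154) = 0*194 = 0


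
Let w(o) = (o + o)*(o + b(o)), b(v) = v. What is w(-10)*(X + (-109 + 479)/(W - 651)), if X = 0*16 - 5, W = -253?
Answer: -244500/113 ≈ -2163.7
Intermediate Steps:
X = -5 (X = 0 - 5 = -5)
w(o) = 4*o**2 (w(o) = (o + o)*(o + o) = (2*o)*(2*o) = 4*o**2)
w(-10)*(X + (-109 + 479)/(W - 651)) = (4*(-10)**2)*(-5 + (-109 + 479)/(-253 - 651)) = (4*100)*(-5 + 370/(-904)) = 400*(-5 + 370*(-1/904)) = 400*(-5 - 185/452) = 400*(-2445/452) = -244500/113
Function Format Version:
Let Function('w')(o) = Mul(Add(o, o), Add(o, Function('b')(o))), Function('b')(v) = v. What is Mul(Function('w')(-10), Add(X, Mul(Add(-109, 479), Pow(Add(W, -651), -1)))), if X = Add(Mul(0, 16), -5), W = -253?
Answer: Rational(-244500, 113) ≈ -2163.7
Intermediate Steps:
X = -5 (X = Add(0, -5) = -5)
Function('w')(o) = Mul(4, Pow(o, 2)) (Function('w')(o) = Mul(Add(o, o), Add(o, o)) = Mul(Mul(2, o), Mul(2, o)) = Mul(4, Pow(o, 2)))
Mul(Function('w')(-10), Add(X, Mul(Add(-109, 479), Pow(Add(W, -651), -1)))) = Mul(Mul(4, Pow(-10, 2)), Add(-5, Mul(Add(-109, 479), Pow(Add(-253, -651), -1)))) = Mul(Mul(4, 100), Add(-5, Mul(370, Pow(-904, -1)))) = Mul(400, Add(-5, Mul(370, Rational(-1, 904)))) = Mul(400, Add(-5, Rational(-185, 452))) = Mul(400, Rational(-2445, 452)) = Rational(-244500, 113)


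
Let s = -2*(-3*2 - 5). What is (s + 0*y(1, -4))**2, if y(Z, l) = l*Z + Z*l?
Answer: 484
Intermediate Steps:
y(Z, l) = 2*Z*l (y(Z, l) = Z*l + Z*l = 2*Z*l)
s = 22 (s = -2*(-6 - 5) = -2*(-11) = 22)
(s + 0*y(1, -4))**2 = (22 + 0*(2*1*(-4)))**2 = (22 + 0*(-8))**2 = (22 + 0)**2 = 22**2 = 484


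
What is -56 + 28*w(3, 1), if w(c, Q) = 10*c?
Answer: 784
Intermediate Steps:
-56 + 28*w(3, 1) = -56 + 28*(10*3) = -56 + 28*30 = -56 + 840 = 784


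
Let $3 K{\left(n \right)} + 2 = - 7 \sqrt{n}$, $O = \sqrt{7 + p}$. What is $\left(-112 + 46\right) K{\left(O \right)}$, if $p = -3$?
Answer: $44 + 154 \sqrt{2} \approx 261.79$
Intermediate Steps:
$O = 2$ ($O = \sqrt{7 - 3} = \sqrt{4} = 2$)
$K{\left(n \right)} = - \frac{2}{3} - \frac{7 \sqrt{n}}{3}$ ($K{\left(n \right)} = - \frac{2}{3} + \frac{\left(-7\right) \sqrt{n}}{3} = - \frac{2}{3} - \frac{7 \sqrt{n}}{3}$)
$\left(-112 + 46\right) K{\left(O \right)} = \left(-112 + 46\right) \left(- \frac{2}{3} - \frac{7 \sqrt{2}}{3}\right) = - 66 \left(- \frac{2}{3} - \frac{7 \sqrt{2}}{3}\right) = 44 + 154 \sqrt{2}$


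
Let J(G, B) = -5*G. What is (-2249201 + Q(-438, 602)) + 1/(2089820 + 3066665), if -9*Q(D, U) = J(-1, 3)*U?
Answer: -104397261986206/46408365 ≈ -2.2495e+6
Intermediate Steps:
Q(D, U) = -5*U/9 (Q(D, U) = -(-5*(-1))*U/9 = -5*U/9)
(-2249201 + Q(-438, 602)) + 1/(2089820 + 3066665) = (-2249201 - 5/9*602) + 1/(2089820 + 3066665) = (-2249201 - 3010/9) + 1/5156485 = -20245819/9 + 1/5156485 = -104397261986206/46408365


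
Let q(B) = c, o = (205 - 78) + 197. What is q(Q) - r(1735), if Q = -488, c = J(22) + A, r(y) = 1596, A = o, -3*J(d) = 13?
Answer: -3829/3 ≈ -1276.3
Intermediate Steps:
J(d) = -13/3 (J(d) = -1/3*13 = -13/3)
o = 324 (o = 127 + 197 = 324)
A = 324
c = 959/3 (c = -13/3 + 324 = 959/3 ≈ 319.67)
q(B) = 959/3
q(Q) - r(1735) = 959/3 - 1*1596 = 959/3 - 1596 = -3829/3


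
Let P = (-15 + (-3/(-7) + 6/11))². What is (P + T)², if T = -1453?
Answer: 55479213742969/35153041 ≈ 1.5782e+6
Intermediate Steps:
P = 1166400/5929 (P = (-15 + (-3*(-⅐) + 6*(1/11)))² = (-15 + (3/7 + 6/11))² = (-15 + 75/77)² = (-1080/77)² = 1166400/5929 ≈ 196.73)
(P + T)² = (1166400/5929 - 1453)² = (-7448437/5929)² = 55479213742969/35153041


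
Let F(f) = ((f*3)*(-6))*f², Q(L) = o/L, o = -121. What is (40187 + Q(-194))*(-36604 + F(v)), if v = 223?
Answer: -778270891317595/97 ≈ -8.0234e+12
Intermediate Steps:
Q(L) = -121/L
F(f) = -18*f³ (F(f) = ((3*f)*(-6))*f² = (-18*f)*f² = -18*f³)
(40187 + Q(-194))*(-36604 + F(v)) = (40187 - 121/(-194))*(-36604 - 18*223³) = (40187 - 121*(-1/194))*(-36604 - 18*11089567) = (40187 + 121/194)*(-36604 - 199612206) = (7796399/194)*(-199648810) = -778270891317595/97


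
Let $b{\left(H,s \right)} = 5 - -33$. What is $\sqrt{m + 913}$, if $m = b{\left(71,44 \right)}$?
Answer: $\sqrt{951} \approx 30.838$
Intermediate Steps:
$b{\left(H,s \right)} = 38$ ($b{\left(H,s \right)} = 5 + 33 = 38$)
$m = 38$
$\sqrt{m + 913} = \sqrt{38 + 913} = \sqrt{951}$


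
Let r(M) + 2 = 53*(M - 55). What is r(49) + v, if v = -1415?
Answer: -1735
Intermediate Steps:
r(M) = -2917 + 53*M (r(M) = -2 + 53*(M - 55) = -2 + 53*(-55 + M) = -2 + (-2915 + 53*M) = -2917 + 53*M)
r(49) + v = (-2917 + 53*49) - 1415 = (-2917 + 2597) - 1415 = -320 - 1415 = -1735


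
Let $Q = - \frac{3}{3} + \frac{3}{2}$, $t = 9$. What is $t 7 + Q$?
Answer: $\frac{127}{2} \approx 63.5$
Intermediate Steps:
$Q = \frac{1}{2}$ ($Q = \left(-3\right) \frac{1}{3} + 3 \cdot \frac{1}{2} = -1 + \frac{3}{2} = \frac{1}{2} \approx 0.5$)
$t 7 + Q = 9 \cdot 7 + \frac{1}{2} = 63 + \frac{1}{2} = \frac{127}{2}$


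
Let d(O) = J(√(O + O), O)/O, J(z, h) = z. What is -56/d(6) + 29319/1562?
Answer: 29319/1562 - 56*√3 ≈ -78.225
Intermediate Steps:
d(O) = √2/√O (d(O) = √(O + O)/O = √(2*O)/O = (√2*√O)/O = √2/√O)
-56/d(6) + 29319/1562 = -56*√3 + 29319/1562 = 29319/1562 - 56*√3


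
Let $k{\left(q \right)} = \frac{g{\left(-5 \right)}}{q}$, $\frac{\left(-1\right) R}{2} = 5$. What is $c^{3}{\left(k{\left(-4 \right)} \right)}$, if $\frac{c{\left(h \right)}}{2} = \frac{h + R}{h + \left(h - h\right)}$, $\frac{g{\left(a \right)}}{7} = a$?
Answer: $- \frac{8}{343} \approx -0.023324$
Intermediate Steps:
$g{\left(a \right)} = 7 a$
$R = -10$ ($R = \left(-2\right) 5 = -10$)
$k{\left(q \right)} = - \frac{35}{q}$ ($k{\left(q \right)} = \frac{7 \left(-5\right)}{q} = - \frac{35}{q}$)
$c{\left(h \right)} = \frac{2 \left(-10 + h\right)}{h}$ ($c{\left(h \right)} = 2 \frac{h - 10}{h + \left(h - h\right)} = 2 \frac{-10 + h}{h + 0} = 2 \frac{-10 + h}{h} = \frac{2 \left(-10 + h\right)}{h}$)
$c^{3}{\left(k{\left(-4 \right)} \right)} = \left(2 - \frac{20}{\left(-35\right) \frac{1}{-4}}\right)^{3} = \left(2 - \frac{20}{\left(-35\right) \left(- \frac{1}{4}\right)}\right)^{3} = \left(2 - \frac{20}{\frac{35}{4}}\right)^{3} = \left(2 - \frac{16}{7}\right)^{3} = \left(- \frac{2}{7}\right)^{3} = - \frac{8}{343}$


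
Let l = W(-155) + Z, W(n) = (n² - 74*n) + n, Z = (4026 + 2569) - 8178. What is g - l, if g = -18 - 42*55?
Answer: -36085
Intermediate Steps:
Z = -1583 (Z = 6595 - 8178 = -1583)
W(n) = n² - 73*n
g = -2328 (g = -18 - 2310 = -2328)
l = 33757 (l = -155*(-73 - 155) - 1583 = -155*(-228) - 1583 = 35340 - 1583 = 33757)
g - l = -2328 - 1*33757 = -2328 - 33757 = -36085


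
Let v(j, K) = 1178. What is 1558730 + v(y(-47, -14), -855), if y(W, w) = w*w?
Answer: 1559908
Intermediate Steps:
y(W, w) = w²
1558730 + v(y(-47, -14), -855) = 1558730 + 1178 = 1559908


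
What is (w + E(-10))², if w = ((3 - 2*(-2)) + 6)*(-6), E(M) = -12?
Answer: 8100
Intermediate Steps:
w = -78 (w = ((3 + 4) + 6)*(-6) = (7 + 6)*(-6) = 13*(-6) = -78)
(w + E(-10))² = (-78 - 12)² = (-90)² = 8100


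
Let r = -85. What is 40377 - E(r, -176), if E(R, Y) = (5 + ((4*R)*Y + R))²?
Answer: -3571217223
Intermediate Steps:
E(R, Y) = (5 + R + 4*R*Y)² (E(R, Y) = (5 + (4*R*Y + R))² = (5 + (R + 4*R*Y))² = (5 + R + 4*R*Y)²)
40377 - E(r, -176) = 40377 - (5 - 85 + 4*(-85)*(-176))² = 40377 - (5 - 85 + 59840)² = 40377 - 1*59760² = 40377 - 1*3571257600 = 40377 - 3571257600 = -3571217223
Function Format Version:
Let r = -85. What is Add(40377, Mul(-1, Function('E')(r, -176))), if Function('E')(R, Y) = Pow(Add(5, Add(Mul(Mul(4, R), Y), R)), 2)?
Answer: -3571217223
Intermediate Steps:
Function('E')(R, Y) = Pow(Add(5, R, Mul(4, R, Y)), 2) (Function('E')(R, Y) = Pow(Add(5, Add(Mul(4, R, Y), R)), 2) = Pow(Add(5, Add(R, Mul(4, R, Y))), 2) = Pow(Add(5, R, Mul(4, R, Y)), 2))
Add(40377, Mul(-1, Function('E')(r, -176))) = Add(40377, Mul(-1, Pow(Add(5, -85, Mul(4, -85, -176)), 2))) = Add(40377, Mul(-1, Pow(Add(5, -85, 59840), 2))) = Add(40377, Mul(-1, Pow(59760, 2))) = Add(40377, Mul(-1, 3571257600)) = Add(40377, -3571257600) = -3571217223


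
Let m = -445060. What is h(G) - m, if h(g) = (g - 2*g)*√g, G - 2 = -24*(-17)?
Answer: 445060 - 410*√410 ≈ 4.3676e+5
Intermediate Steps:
G = 410 (G = 2 - 24*(-17) = 2 + 408 = 410)
h(g) = -g^(3/2) (h(g) = (-g)*√g = -g^(3/2))
h(G) - m = -410^(3/2) - 1*(-445060) = -410*√410 + 445060 = 445060 - 410*√410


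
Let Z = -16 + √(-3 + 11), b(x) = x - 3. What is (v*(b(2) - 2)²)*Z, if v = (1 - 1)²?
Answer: 0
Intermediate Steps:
b(x) = -3 + x
v = 0 (v = 0² = 0)
Z = -16 + 2*√2 (Z = -16 + √8 = -16 + 2*√2 ≈ -13.172)
(v*(b(2) - 2)²)*Z = (0*((-3 + 2) - 2)²)*(-16 + 2*√2) = (0*(-1 - 2)²)*(-16 + 2*√2) = (0*(-3)²)*(-16 + 2*√2) = (0*9)*(-16 + 2*√2) = 0*(-16 + 2*√2) = 0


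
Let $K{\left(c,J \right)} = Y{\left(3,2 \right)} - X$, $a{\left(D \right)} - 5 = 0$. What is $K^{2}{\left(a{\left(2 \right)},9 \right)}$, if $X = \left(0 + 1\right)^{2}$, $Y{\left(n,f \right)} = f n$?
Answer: $25$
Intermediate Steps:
$a{\left(D \right)} = 5$ ($a{\left(D \right)} = 5 + 0 = 5$)
$X = 1$ ($X = 1^{2} = 1$)
$K{\left(c,J \right)} = 5$ ($K{\left(c,J \right)} = 2 \cdot 3 - 1 = 6 - 1 = 5$)
$K^{2}{\left(a{\left(2 \right)},9 \right)} = 5^{2} = 25$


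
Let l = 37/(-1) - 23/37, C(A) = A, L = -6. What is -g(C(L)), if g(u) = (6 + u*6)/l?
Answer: -185/232 ≈ -0.79741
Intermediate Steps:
l = -1392/37 (l = 37*(-1) - 23*1/37 = -37 - 23/37 = -1392/37 ≈ -37.622)
g(u) = -37/232 - 37*u/232 (g(u) = (6 + u*6)/(-1392/37) = (6 + 6*u)*(-37/1392) = -37/232 - 37*u/232)
-g(C(L)) = -(-37/232 - 37/232*(-6)) = -(-37/232 + 111/116) = -1*185/232 = -185/232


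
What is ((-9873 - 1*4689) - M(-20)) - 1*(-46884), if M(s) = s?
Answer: 32342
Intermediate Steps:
((-9873 - 1*4689) - M(-20)) - 1*(-46884) = ((-9873 - 1*4689) - 1*(-20)) - 1*(-46884) = ((-9873 - 4689) + 20) + 46884 = (-14562 + 20) + 46884 = -14542 + 46884 = 32342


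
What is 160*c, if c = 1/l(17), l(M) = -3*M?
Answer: -160/51 ≈ -3.1373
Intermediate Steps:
c = -1/51 (c = 1/(-3*17) = 1/(-51) = -1/51 ≈ -0.019608)
160*c = 160*(-1/51) = -160/51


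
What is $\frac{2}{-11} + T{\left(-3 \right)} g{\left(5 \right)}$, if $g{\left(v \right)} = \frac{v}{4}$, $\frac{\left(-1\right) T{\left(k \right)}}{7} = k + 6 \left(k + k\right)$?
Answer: $\frac{15007}{44} \approx 341.07$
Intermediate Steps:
$T{\left(k \right)} = - 91 k$ ($T{\left(k \right)} = - 7 \left(k + 6 \left(k + k\right)\right) = - 7 \left(k + 6 \cdot 2 k\right) = - 7 \left(k + 12 k\right) = - 7 \cdot 13 k = - 91 k$)
$g{\left(v \right)} = \frac{v}{4}$ ($g{\left(v \right)} = v \frac{1}{4} = \frac{v}{4}$)
$\frac{2}{-11} + T{\left(-3 \right)} g{\left(5 \right)} = \frac{2}{-11} + \left(-91\right) \left(-3\right) \frac{1}{4} \cdot 5 = 2 \left(- \frac{1}{11}\right) + 273 \cdot \frac{5}{4} = - \frac{2}{11} + \frac{1365}{4} = \frac{15007}{44}$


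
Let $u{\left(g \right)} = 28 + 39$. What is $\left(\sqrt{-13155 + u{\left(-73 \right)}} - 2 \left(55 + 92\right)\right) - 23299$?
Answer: $-23593 + 4 i \sqrt{818} \approx -23593.0 + 114.4 i$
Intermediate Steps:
$u{\left(g \right)} = 67$
$\left(\sqrt{-13155 + u{\left(-73 \right)}} - 2 \left(55 + 92\right)\right) - 23299 = \left(\sqrt{-13155 + 67} - 2 \left(55 + 92\right)\right) - 23299 = \left(\sqrt{-13088} - 294\right) - 23299 = \left(4 i \sqrt{818} - 294\right) - 23299 = \left(-294 + 4 i \sqrt{818}\right) - 23299 = -23593 + 4 i \sqrt{818}$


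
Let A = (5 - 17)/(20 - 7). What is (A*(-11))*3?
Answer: 396/13 ≈ 30.462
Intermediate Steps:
A = -12/13 ≈ -0.92308
(A*(-11))*3 = -12/13*(-11)*3 = (132/13)*3 = 396/13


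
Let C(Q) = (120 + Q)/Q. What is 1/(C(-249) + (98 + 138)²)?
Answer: 83/4622811 ≈ 1.7954e-5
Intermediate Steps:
C(Q) = (120 + Q)/Q
1/(C(-249) + (98 + 138)²) = 1/((120 - 249)/(-249) + (98 + 138)²) = 1/(-1/249*(-129) + 236²) = 1/(43/83 + 55696) = 1/(4622811/83) = 83/4622811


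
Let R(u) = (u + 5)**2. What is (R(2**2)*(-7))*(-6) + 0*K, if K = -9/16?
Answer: 3402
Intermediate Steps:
R(u) = (5 + u)**2
K = -9/16 (K = -9*1/16 = -9/16 ≈ -0.56250)
(R(2**2)*(-7))*(-6) + 0*K = ((5 + 2**2)**2*(-7))*(-6) + 0*(-9/16) = ((5 + 4)**2*(-7))*(-6) + 0 = (9**2*(-7))*(-6) + 0 = (81*(-7))*(-6) + 0 = -567*(-6) + 0 = 3402 + 0 = 3402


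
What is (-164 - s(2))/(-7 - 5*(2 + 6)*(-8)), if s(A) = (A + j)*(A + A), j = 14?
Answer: -228/313 ≈ -0.72843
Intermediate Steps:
s(A) = 2*A*(14 + A) (s(A) = (A + 14)*(A + A) = (14 + A)*(2*A) = 2*A*(14 + A))
(-164 - s(2))/(-7 - 5*(2 + 6)*(-8)) = (-164 - 2*2*(14 + 2))/(-7 - 5*(2 + 6)*(-8)) = (-164 - 2*2*16)/(-7 - 5*8*(-8)) = (-164 - 1*64)/(-7 - 40*(-8)) = (-164 - 64)/(-7 + 320) = -228/313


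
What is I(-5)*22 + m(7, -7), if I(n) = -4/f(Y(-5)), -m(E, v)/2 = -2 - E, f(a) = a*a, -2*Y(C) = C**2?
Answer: 10898/625 ≈ 17.437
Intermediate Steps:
Y(C) = -C**2/2
f(a) = a**2
m(E, v) = 4 + 2*E (m(E, v) = -2*(-2 - E) = 4 + 2*E)
I(n) = -16/625 (I(n) = -4/((-1/2*(-5)**2)**2) = -4/((-1/2*25)**2) = -4/((-25/2)**2) = -4/625/4 = -4*4/625 = -16/625)
I(-5)*22 + m(7, -7) = -16/625*22 + (4 + 2*7) = -352/625 + (4 + 14) = -352/625 + 18 = 10898/625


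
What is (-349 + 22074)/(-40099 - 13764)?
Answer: -21725/53863 ≈ -0.40334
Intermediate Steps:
(-349 + 22074)/(-40099 - 13764) = 21725/(-53863) = 21725*(-1/53863) = -21725/53863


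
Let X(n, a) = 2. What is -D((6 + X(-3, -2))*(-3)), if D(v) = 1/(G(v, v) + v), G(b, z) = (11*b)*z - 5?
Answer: -1/6307 ≈ -0.00015855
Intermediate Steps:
G(b, z) = -5 + 11*b*z (G(b, z) = 11*b*z - 5 = -5 + 11*b*z)
D(v) = 1/(-5 + v + 11*v²) (D(v) = 1/((-5 + 11*v*v) + v) = 1/((-5 + 11*v²) + v) = 1/(-5 + v + 11*v²))
-D((6 + X(-3, -2))*(-3)) = -1/(-5 + (6 + 2)*(-3) + 11*((6 + 2)*(-3))²) = -1/(-5 + 8*(-3) + 11*(8*(-3))²) = -1/(-5 - 24 + 11*(-24)²) = -1/(-5 - 24 + 11*576) = -1/(-5 - 24 + 6336) = -1/6307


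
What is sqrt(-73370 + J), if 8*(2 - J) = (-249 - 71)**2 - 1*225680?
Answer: I*sqrt(57958) ≈ 240.74*I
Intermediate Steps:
J = 15412 (J = 2 - ((-249 - 71)**2 - 1*225680)/8 = 2 - ((-320)**2 - 225680)/8 = 2 - (102400 - 225680)/8 = 2 - 1/8*(-123280) = 2 + 15410 = 15412)
sqrt(-73370 + J) = sqrt(-73370 + 15412) = sqrt(-57958) = I*sqrt(57958)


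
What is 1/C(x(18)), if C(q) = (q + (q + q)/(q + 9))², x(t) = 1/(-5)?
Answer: 12100/729 ≈ 16.598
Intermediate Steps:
x(t) = -⅕
C(q) = (q + 2*q/(9 + q))² (C(q) = (q + (2*q)/(9 + q))² = (q + 2*q/(9 + q))²)
1/C(x(18)) = 1/((-⅕)²*(11 - ⅕)²/(9 - ⅕)²) = 1/((54/5)²/(25*(44/5)²)) = 1/((1/25)*(25/1936)*(2916/25)) = 1/(729/12100) = 12100/729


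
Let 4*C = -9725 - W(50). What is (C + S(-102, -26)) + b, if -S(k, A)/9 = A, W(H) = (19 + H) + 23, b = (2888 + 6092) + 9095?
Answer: 63419/4 ≈ 15855.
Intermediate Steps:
b = 18075 (b = 8980 + 9095 = 18075)
W(H) = 42 + H
S(k, A) = -9*A
C = -9817/4 (C = (-9725 - (42 + 50))/4 = (-9725 - 1*92)/4 = (-9725 - 92)/4 = (¼)*(-9817) = -9817/4 ≈ -2454.3)
(C + S(-102, -26)) + b = (-9817/4 - 9*(-26)) + 18075 = (-9817/4 + 234) + 18075 = -8881/4 + 18075 = 63419/4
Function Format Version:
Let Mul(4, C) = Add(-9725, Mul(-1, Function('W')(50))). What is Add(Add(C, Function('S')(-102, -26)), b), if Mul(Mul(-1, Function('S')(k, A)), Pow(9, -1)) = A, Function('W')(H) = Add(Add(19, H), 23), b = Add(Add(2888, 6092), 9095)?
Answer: Rational(63419, 4) ≈ 15855.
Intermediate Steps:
b = 18075 (b = Add(8980, 9095) = 18075)
Function('W')(H) = Add(42, H)
Function('S')(k, A) = Mul(-9, A)
C = Rational(-9817, 4) (C = Mul(Rational(1, 4), Add(-9725, Mul(-1, Add(42, 50)))) = Mul(Rational(1, 4), Add(-9725, Mul(-1, 92))) = Mul(Rational(1, 4), Add(-9725, -92)) = Mul(Rational(1, 4), -9817) = Rational(-9817, 4) ≈ -2454.3)
Add(Add(C, Function('S')(-102, -26)), b) = Add(Add(Rational(-9817, 4), Mul(-9, -26)), 18075) = Add(Add(Rational(-9817, 4), 234), 18075) = Add(Rational(-8881, 4), 18075) = Rational(63419, 4)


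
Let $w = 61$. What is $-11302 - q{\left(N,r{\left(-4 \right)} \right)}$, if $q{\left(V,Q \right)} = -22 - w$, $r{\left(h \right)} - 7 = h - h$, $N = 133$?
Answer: $-11219$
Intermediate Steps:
$r{\left(h \right)} = 7$ ($r{\left(h \right)} = 7 + \left(h - h\right) = 7 + 0 = 7$)
$q{\left(V,Q \right)} = -83$ ($q{\left(V,Q \right)} = -22 - 61 = -83$)
$-11302 - q{\left(N,r{\left(-4 \right)} \right)} = -11302 - -83 = -11302 + 83 = -11219$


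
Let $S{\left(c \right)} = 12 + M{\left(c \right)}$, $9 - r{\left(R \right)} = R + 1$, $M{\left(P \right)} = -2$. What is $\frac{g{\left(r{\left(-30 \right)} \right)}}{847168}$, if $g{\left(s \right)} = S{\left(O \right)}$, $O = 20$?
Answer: $\frac{5}{423584} \approx 1.1804 \cdot 10^{-5}$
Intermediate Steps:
$r{\left(R \right)} = 8 - R$ ($r{\left(R \right)} = 9 - \left(R + 1\right) = 9 - \left(1 + R\right) = 8 - R$)
$S{\left(c \right)} = 10$ ($S{\left(c \right)} = 12 - 2 = 10$)
$g{\left(s \right)} = 10$
$\frac{g{\left(r{\left(-30 \right)} \right)}}{847168} = \frac{10}{847168} = 10 \cdot \frac{1}{847168} = \frac{5}{423584}$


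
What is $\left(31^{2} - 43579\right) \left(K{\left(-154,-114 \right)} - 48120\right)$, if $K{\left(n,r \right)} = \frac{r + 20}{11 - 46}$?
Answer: $\frac{71773229508}{35} \approx 2.0507 \cdot 10^{9}$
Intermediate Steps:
$K{\left(n,r \right)} = - \frac{4}{7} - \frac{r}{35}$ ($K{\left(n,r \right)} = \frac{20 + r}{-35} = \left(20 + r\right) \left(- \frac{1}{35}\right) = - \frac{4}{7} - \frac{r}{35}$)
$\left(31^{2} - 43579\right) \left(K{\left(-154,-114 \right)} - 48120\right) = \left(31^{2} - 43579\right) \left(\left(- \frac{4}{7} - - \frac{114}{35}\right) - 48120\right) = \left(961 - 43579\right) \left(\left(- \frac{4}{7} + \frac{114}{35}\right) - 48120\right) = - 42618 \left(\frac{94}{35} - 48120\right) = \left(-42618\right) \left(- \frac{1684106}{35}\right) = \frac{71773229508}{35}$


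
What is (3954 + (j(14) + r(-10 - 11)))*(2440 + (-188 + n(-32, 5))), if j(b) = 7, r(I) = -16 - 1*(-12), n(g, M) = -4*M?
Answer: 8832024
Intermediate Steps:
r(I) = -4 (r(I) = -16 + 12 = -4)
(3954 + (j(14) + r(-10 - 11)))*(2440 + (-188 + n(-32, 5))) = (3954 + (7 - 4))*(2440 + (-188 - 4*5)) = (3954 + 3)*(2440 + (-188 - 20)) = 3957*(2440 - 208) = 3957*2232 = 8832024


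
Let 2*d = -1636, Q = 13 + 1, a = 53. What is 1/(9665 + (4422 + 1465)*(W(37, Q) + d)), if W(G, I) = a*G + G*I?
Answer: 1/9787972 ≈ 1.0217e-7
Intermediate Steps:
Q = 14
d = -818 (d = (½)*(-1636) = -818)
W(G, I) = 53*G + G*I
1/(9665 + (4422 + 1465)*(W(37, Q) + d)) = 1/(9665 + (4422 + 1465)*(37*(53 + 14) - 818)) = 1/(9665 + 5887*(37*67 - 818)) = 1/(9665 + 5887*(2479 - 818)) = 1/(9665 + 5887*1661) = 1/(9665 + 9778307) = 1/9787972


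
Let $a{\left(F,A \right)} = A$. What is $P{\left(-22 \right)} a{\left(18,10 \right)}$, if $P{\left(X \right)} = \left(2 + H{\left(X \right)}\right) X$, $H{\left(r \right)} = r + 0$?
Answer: $4400$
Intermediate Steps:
$H{\left(r \right)} = r$
$P{\left(X \right)} = X \left(2 + X\right)$ ($P{\left(X \right)} = \left(2 + X\right) X = X \left(2 + X\right)$)
$P{\left(-22 \right)} a{\left(18,10 \right)} = - 22 \left(2 - 22\right) 10 = \left(-22\right) \left(-20\right) 10 = 440 \cdot 10 = 4400$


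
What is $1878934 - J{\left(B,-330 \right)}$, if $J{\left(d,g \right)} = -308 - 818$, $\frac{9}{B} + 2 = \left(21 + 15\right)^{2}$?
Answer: $1880060$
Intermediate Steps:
$B = \frac{9}{1294}$ ($B = \frac{9}{-2 + \left(21 + 15\right)^{2}} = \frac{9}{-2 + 36^{2}} = \frac{9}{-2 + 1296} = \frac{9}{1294} \approx 0.0069552$)
$J{\left(d,g \right)} = -1126$
$1878934 - J{\left(B,-330 \right)} = 1878934 - -1126 = 1878934 + 1126 = 1880060$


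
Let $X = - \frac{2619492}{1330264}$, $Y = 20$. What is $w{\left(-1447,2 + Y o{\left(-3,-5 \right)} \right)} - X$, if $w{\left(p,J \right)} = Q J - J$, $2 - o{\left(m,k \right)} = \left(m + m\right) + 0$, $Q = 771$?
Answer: $\frac{41484937713}{332566} \approx 1.2474 \cdot 10^{5}$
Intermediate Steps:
$X = - \frac{654873}{332566}$ ($X = \left(-2619492\right) \frac{1}{1330264} = - \frac{654873}{332566} \approx -1.9692$)
$o{\left(m,k \right)} = 2 - 2 m$ ($o{\left(m,k \right)} = 2 - \left(\left(m + m\right) + 0\right) = 2 - \left(2 m + 0\right) = 2 - 2 m$)
$w{\left(p,J \right)} = 770 J$ ($w{\left(p,J \right)} = 771 J - J = 770 J$)
$w{\left(-1447,2 + Y o{\left(-3,-5 \right)} \right)} - X = 770 \left(2 + 20 \left(2 - -6\right)\right) - - \frac{654873}{332566} = 770 \left(2 + 20 \left(2 + 6\right)\right) + \frac{654873}{332566} = 770 \left(2 + 20 \cdot 8\right) + \frac{654873}{332566} = 770 \left(2 + 160\right) + \frac{654873}{332566} = 770 \cdot 162 + \frac{654873}{332566} = 124740 + \frac{654873}{332566} = \frac{41484937713}{332566}$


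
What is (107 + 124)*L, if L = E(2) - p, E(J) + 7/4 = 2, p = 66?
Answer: -60753/4 ≈ -15188.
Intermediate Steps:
E(J) = ¼ (E(J) = -7/4 + 2 = ¼)
L = -263/4 (L = ¼ - 1*66 = ¼ - 66 = -263/4 ≈ -65.750)
(107 + 124)*L = (107 + 124)*(-263/4) = 231*(-263/4) = -60753/4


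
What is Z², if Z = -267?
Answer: 71289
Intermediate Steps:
Z² = (-267)² = 71289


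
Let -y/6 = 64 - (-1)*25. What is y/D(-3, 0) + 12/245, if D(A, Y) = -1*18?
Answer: 21841/735 ≈ 29.716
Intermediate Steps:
D(A, Y) = -18
y = -534 (y = -6*(64 - (-1)*25) = -6*(64 - 1*(-25)) = -6*(64 + 25) = -6*89 = -534)
y/D(-3, 0) + 12/245 = -534/(-18) + 12/245 = -534*(-1/18) + 12*(1/245) = 89/3 + 12/245 = 21841/735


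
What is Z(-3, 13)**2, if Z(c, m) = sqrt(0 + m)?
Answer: 13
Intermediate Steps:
Z(c, m) = sqrt(m)
Z(-3, 13)**2 = (sqrt(13))**2 = 13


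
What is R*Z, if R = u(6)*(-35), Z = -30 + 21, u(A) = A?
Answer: 1890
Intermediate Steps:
Z = -9
R = -210 (R = 6*(-35) = -210)
R*Z = -210*(-9) = 1890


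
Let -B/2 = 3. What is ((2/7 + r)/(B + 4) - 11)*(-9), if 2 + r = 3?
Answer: 1467/14 ≈ 104.79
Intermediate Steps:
B = -6 (B = -2*3 = -6)
r = 1 (r = -2 + 3 = 1)
((2/7 + r)/(B + 4) - 11)*(-9) = ((2/7 + 1)/(-6 + 4) - 11)*(-9) = ((2*(1/7) + 1)/(-2) - 11)*(-9) = ((2/7 + 1)*(-1/2) - 11)*(-9) = ((9/7)*(-1/2) - 11)*(-9) = (-9/14 - 11)*(-9) = -163/14*(-9) = 1467/14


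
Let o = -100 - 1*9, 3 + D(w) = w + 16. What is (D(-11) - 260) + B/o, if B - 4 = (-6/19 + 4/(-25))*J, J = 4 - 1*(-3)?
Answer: -13358268/51775 ≈ -258.01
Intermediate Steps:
J = 7 (J = 4 + 3 = 7)
D(w) = 13 + w (D(w) = -3 + (w + 16) = -3 + (16 + w) = 13 + w)
o = -109 (o = -100 - 9 = -109)
B = 318/475 (B = 4 + (-6/19 + 4/(-25))*7 = 4 + (-6*1/19 + 4*(-1/25))*7 = 4 + (-6/19 - 4/25)*7 = 4 - 226/475*7 = 4 - 1582/475 = 318/475 ≈ 0.66947)
(D(-11) - 260) + B/o = ((13 - 11) - 260) + (318/475)/(-109) = (2 - 260) + (318/475)*(-1/109) = -258 - 318/51775 = -13358268/51775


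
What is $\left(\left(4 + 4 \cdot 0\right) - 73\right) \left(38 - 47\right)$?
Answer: $621$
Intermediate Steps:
$\left(\left(4 + 4 \cdot 0\right) - 73\right) \left(38 - 47\right) = \left(\left(4 + 0\right) - 73\right) \left(-9\right) = \left(4 - 73\right) \left(-9\right) = \left(-69\right) \left(-9\right) = 621$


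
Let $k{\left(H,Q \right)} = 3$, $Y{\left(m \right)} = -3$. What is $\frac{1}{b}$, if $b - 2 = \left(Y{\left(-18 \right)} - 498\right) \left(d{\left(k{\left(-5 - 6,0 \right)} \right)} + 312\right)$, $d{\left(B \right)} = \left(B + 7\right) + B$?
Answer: $- \frac{1}{162823} \approx -6.1416 \cdot 10^{-6}$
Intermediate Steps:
$d{\left(B \right)} = 7 + 2 B$ ($d{\left(B \right)} = \left(7 + B\right) + B = 7 + 2 B$)
$b = -162823$ ($b = 2 + \left(-3 - 498\right) \left(\left(7 + 2 \cdot 3\right) + 312\right) = 2 - 501 \left(\left(7 + 6\right) + 312\right) = 2 - 501 \left(13 + 312\right) = 2 - 162825 = -162823$)
$\frac{1}{b} = \frac{1}{-162823} = - \frac{1}{162823}$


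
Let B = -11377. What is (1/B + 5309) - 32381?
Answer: -307998145/11377 ≈ -27072.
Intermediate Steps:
(1/B + 5309) - 32381 = (1/(-11377) + 5309) - 32381 = (-1/11377 + 5309) - 32381 = 60400492/11377 - 32381 = -307998145/11377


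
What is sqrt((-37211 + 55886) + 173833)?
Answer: 2*sqrt(48127) ≈ 438.76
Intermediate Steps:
sqrt((-37211 + 55886) + 173833) = sqrt(18675 + 173833) = sqrt(192508) = 2*sqrt(48127)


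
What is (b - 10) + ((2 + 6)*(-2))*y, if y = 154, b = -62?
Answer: -2536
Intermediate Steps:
(b - 10) + ((2 + 6)*(-2))*y = (-62 - 10) + ((2 + 6)*(-2))*154 = -72 + (8*(-2))*154 = -72 - 16*154 = -72 - 2464 = -2536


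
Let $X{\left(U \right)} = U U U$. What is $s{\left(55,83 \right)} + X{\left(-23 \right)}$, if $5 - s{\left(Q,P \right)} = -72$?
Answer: $-12090$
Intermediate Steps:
$s{\left(Q,P \right)} = 77$ ($s{\left(Q,P \right)} = 5 - -72 = 5 + 72 = 77$)
$X{\left(U \right)} = U^{3}$ ($X{\left(U \right)} = U^{2} U = U^{3}$)
$s{\left(55,83 \right)} + X{\left(-23 \right)} = 77 + \left(-23\right)^{3} = 77 - 12167 = -12090$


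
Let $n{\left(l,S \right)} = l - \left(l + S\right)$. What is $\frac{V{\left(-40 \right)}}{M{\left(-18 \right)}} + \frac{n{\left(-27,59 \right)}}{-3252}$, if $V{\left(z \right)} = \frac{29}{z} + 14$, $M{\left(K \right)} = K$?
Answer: $- \frac{46787}{65040} \approx -0.71936$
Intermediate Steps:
$n{\left(l,S \right)} = - S$ ($n{\left(l,S \right)} = l - \left(S + l\right) = - S$)
$V{\left(z \right)} = 14 + \frac{29}{z}$
$\frac{V{\left(-40 \right)}}{M{\left(-18 \right)}} + \frac{n{\left(-27,59 \right)}}{-3252} = \frac{14 + \frac{29}{-40}}{-18} + \frac{\left(-1\right) 59}{-3252} = \left(14 + 29 \left(- \frac{1}{40}\right)\right) \left(- \frac{1}{18}\right) - - \frac{59}{3252} = \left(14 - \frac{29}{40}\right) \left(- \frac{1}{18}\right) + \frac{59}{3252} = \frac{531}{40} \left(- \frac{1}{18}\right) + \frac{59}{3252} = - \frac{59}{80} + \frac{59}{3252} = - \frac{46787}{65040}$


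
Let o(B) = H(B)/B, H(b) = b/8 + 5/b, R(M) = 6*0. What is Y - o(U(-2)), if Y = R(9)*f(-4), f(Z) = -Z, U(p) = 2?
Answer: -11/8 ≈ -1.3750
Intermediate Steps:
R(M) = 0
H(b) = 5/b + b/8 (H(b) = b*(1/8) + 5/b = b/8 + 5/b = 5/b + b/8)
o(B) = (5/B + B/8)/B
Y = 0 (Y = 0*(-1*(-4)) = 0*4 = 0)
Y - o(U(-2)) = 0 - (1/8 + 5/2**2) = 0 - (1/8 + 5*(1/4)) = 0 - (1/8 + 5/4) = 0 - 1*11/8 = 0 - 11/8 = -11/8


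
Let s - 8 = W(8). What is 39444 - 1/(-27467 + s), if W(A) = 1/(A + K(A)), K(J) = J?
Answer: 17329445308/439343 ≈ 39444.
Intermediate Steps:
W(A) = 1/(2*A) (W(A) = 1/(A + A) = 1/(2*A))
s = 129/16 (s = 8 + (½)/8 = 8 + (½)*(⅛) = 8 + 1/16 = 129/16 ≈ 8.0625)
39444 - 1/(-27467 + s) = 39444 - 1/(-27467 + 129/16) = 39444 - 1/(-439343/16) = 39444 - 1*(-16/439343) = 39444 + 16/439343 = 17329445308/439343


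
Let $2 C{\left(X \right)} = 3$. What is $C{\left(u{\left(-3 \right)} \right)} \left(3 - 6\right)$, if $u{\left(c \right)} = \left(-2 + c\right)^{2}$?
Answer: $- \frac{9}{2} \approx -4.5$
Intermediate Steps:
$C{\left(X \right)} = \frac{3}{2}$ ($C{\left(X \right)} = \frac{1}{2} \cdot 3 = \frac{3}{2}$)
$C{\left(u{\left(-3 \right)} \right)} \left(3 - 6\right) = \frac{3 \left(3 - 6\right)}{2} = \frac{3}{2} \left(-3\right) = - \frac{9}{2}$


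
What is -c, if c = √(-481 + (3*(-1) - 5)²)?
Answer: -I*√417 ≈ -20.421*I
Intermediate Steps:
c = I*√417 (c = √(-481 + (-3 - 5)²) = √(-481 + (-8)²) = √(-481 + 64) = √(-417) = I*√417 ≈ 20.421*I)
-c = -I*√417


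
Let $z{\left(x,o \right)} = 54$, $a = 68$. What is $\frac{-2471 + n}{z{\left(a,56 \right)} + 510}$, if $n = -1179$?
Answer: $- \frac{1825}{282} \approx -6.4716$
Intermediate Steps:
$\frac{-2471 + n}{z{\left(a,56 \right)} + 510} = \frac{-2471 - 1179}{54 + 510} = - \frac{3650}{564} = \left(-3650\right) \frac{1}{564} = - \frac{1825}{282}$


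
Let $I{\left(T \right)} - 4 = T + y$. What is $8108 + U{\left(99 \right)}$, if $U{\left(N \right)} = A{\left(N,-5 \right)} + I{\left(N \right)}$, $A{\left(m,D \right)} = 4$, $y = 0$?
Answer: $8215$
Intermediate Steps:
$I{\left(T \right)} = 4 + T$ ($I{\left(T \right)} = 4 + \left(T + 0\right) = 4 + T$)
$U{\left(N \right)} = 8 + N$ ($U{\left(N \right)} = 4 + \left(4 + N\right) = 8 + N$)
$8108 + U{\left(99 \right)} = 8108 + \left(8 + 99\right) = 8108 + 107 = 8215$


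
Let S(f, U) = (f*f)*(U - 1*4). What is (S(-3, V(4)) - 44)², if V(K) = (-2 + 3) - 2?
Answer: 7921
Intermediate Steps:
V(K) = -1 (V(K) = 1 - 2 = -1)
S(f, U) = f²*(-4 + U) (S(f, U) = f²*(U - 4) = f²*(-4 + U))
(S(-3, V(4)) - 44)² = ((-3)²*(-4 - 1) - 44)² = (9*(-5) - 44)² = (-45 - 44)² = (-89)² = 7921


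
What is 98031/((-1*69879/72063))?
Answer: -2354802651/23293 ≈ -1.0109e+5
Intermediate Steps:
98031/((-1*69879/72063)) = 98031/((-69879*1/72063)) = 98031/(-23293/24021) = 98031*(-24021/23293) = -2354802651/23293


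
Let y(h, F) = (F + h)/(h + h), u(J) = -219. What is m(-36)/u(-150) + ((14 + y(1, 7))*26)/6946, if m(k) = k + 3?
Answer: 55285/253529 ≈ 0.21806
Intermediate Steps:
y(h, F) = (F + h)/(2*h) (y(h, F) = (F + h)/((2*h)) = (F + h)*(1/(2*h)) = (F + h)/(2*h))
m(k) = 3 + k
m(-36)/u(-150) + ((14 + y(1, 7))*26)/6946 = (3 - 36)/(-219) + ((14 + (½)*(7 + 1)/1)*26)/6946 = -33*(-1/219) + ((14 + (½)*1*8)*26)*(1/6946) = 11/73 + ((14 + 4)*26)*(1/6946) = 11/73 + (18*26)*(1/6946) = 11/73 + 468*(1/6946) = 11/73 + 234/3473 = 55285/253529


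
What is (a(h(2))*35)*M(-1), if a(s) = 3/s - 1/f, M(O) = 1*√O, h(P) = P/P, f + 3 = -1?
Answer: 455*I/4 ≈ 113.75*I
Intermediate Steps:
f = -4 (f = -3 - 1 = -4)
h(P) = 1
M(O) = √O
a(s) = ¼ + 3/s (a(s) = 3/s - 1/(-4) = 3/s - 1*(-¼) = 3/s + ¼ = ¼ + 3/s)
(a(h(2))*35)*M(-1) = (((¼)*(12 + 1)/1)*35)*√(-1) = (((¼)*1*13)*35)*I = ((13/4)*35)*I = 455*I/4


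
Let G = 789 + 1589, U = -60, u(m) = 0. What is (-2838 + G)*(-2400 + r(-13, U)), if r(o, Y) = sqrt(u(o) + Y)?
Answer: 1104000 - 920*I*sqrt(15) ≈ 1.104e+6 - 3563.1*I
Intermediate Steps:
r(o, Y) = sqrt(Y) (r(o, Y) = sqrt(0 + Y) = sqrt(Y))
G = 2378
(-2838 + G)*(-2400 + r(-13, U)) = (-2838 + 2378)*(-2400 + sqrt(-60)) = -460*(-2400 + 2*I*sqrt(15)) = 1104000 - 920*I*sqrt(15)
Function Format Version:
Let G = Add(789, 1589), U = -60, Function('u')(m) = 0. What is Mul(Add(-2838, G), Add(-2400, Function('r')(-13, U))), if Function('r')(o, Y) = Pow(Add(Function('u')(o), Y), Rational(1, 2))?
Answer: Add(1104000, Mul(-920, I, Pow(15, Rational(1, 2)))) ≈ Add(1.1040e+6, Mul(-3563.1, I))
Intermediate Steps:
Function('r')(o, Y) = Pow(Y, Rational(1, 2)) (Function('r')(o, Y) = Pow(Add(0, Y), Rational(1, 2)) = Pow(Y, Rational(1, 2)))
G = 2378
Mul(Add(-2838, G), Add(-2400, Function('r')(-13, U))) = Mul(Add(-2838, 2378), Add(-2400, Pow(-60, Rational(1, 2)))) = Mul(-460, Add(-2400, Mul(2, I, Pow(15, Rational(1, 2))))) = Add(1104000, Mul(-920, I, Pow(15, Rational(1, 2))))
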